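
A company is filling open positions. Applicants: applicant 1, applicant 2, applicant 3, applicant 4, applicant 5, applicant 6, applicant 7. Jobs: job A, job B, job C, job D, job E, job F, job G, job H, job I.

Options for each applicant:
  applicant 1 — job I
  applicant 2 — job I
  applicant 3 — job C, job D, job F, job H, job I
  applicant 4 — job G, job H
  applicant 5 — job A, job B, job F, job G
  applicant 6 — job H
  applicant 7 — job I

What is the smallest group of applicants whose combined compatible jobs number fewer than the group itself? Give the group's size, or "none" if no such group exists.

2

Take S = {applicant 1, applicant 2}. Its neighbourhood is {job I}, so |N(S)| = 1 < |S| = 2.
No single vertex violates Hall's condition since each has at least one neighbour, so 2 is the minimum.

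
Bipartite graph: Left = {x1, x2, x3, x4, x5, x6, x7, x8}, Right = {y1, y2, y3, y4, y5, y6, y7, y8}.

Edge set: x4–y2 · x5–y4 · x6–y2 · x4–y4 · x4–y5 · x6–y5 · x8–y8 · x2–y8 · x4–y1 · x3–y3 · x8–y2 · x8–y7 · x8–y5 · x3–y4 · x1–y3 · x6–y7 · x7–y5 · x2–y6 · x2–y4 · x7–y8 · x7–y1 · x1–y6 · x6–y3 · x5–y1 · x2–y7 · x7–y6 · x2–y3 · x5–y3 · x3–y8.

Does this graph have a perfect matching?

Yes

For example, pair x1–y3, x2–y6, x3–y8, x4–y4, x5–y1, x6–y2, x7–y5, x8–y7.
Every left vertex is matched, so this is a perfect matching.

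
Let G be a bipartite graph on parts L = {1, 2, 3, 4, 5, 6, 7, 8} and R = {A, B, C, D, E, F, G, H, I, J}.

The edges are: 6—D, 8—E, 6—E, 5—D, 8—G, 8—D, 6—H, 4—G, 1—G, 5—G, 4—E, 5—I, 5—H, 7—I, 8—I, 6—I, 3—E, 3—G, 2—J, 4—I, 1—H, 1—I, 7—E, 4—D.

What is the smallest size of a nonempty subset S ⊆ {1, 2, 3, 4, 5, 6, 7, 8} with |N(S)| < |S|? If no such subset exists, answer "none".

Take S = {1, 3, 4, 5, 6, 7}. Its neighbourhood is {D, E, G, H, I}, so |N(S)| = 5 < |S| = 6.
Every subset of size less than 6 has at least as many neighbours as members, so 6 is the minimum.

6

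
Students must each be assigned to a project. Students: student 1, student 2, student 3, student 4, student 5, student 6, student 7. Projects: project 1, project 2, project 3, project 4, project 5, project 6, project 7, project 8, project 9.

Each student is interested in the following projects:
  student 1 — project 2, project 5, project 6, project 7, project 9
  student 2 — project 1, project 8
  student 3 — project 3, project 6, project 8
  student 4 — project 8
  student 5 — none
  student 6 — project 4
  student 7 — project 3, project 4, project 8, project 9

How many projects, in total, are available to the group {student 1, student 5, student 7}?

The union of neighbours of {student 1, student 5, student 7} is {project 2, project 3, project 4, project 5, project 6, project 7, project 8, project 9}, which has 8 elements.
Since |N(S)| = 8 ≥ |S| = 3, Hall's condition holds for this subset.

8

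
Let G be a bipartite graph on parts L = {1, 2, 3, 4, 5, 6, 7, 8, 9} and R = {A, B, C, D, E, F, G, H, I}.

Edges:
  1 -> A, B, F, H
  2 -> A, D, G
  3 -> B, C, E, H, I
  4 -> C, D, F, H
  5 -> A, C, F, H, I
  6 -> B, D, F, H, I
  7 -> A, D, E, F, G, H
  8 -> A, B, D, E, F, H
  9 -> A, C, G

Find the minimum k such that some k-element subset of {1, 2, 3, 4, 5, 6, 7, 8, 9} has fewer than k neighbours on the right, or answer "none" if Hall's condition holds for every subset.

none

A matching saturating every left vertex exists, for instance 1→B, 2→D, 3→I, 4→F, 5→A, 6→H, 7→G, 8→E, 9→C.
By Hall's marriage theorem, this means |N(S)| ≥ |S| for every subset S, so no violating subset exists.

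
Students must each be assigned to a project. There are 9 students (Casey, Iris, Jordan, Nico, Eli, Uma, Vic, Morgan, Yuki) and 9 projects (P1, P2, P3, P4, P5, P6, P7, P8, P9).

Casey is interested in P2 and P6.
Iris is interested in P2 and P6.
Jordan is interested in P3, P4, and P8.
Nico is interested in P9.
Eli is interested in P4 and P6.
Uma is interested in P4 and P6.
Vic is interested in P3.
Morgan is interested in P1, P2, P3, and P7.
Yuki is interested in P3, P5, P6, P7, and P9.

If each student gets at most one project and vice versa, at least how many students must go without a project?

For example, pair Casey→P2, Iris→P6, Jordan→P8, Nico→P9, Eli→P4, Vic→P3, Morgan→P1, Yuki→P7.
The set {Casey, Iris, Eli, Uma} has only 3 neighbours ({P2, P4, P6}), so by Hall's theorem at most 8 of the 9 students can be matched.
That matches 8 of the 9, leaving 1 unmatched; no matching can do better.

1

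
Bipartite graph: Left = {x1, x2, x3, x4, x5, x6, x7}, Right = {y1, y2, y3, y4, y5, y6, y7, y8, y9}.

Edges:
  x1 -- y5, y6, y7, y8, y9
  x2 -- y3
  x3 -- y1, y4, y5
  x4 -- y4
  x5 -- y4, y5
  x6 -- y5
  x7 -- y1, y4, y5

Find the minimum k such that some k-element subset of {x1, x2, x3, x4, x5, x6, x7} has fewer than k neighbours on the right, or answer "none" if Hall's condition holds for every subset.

Take S = {x4, x5, x6}. Its neighbourhood is {y4, y5}, so |N(S)| = 2 < |S| = 3.
Every subset of size less than 3 has at least as many neighbours as members, so 3 is the minimum.

3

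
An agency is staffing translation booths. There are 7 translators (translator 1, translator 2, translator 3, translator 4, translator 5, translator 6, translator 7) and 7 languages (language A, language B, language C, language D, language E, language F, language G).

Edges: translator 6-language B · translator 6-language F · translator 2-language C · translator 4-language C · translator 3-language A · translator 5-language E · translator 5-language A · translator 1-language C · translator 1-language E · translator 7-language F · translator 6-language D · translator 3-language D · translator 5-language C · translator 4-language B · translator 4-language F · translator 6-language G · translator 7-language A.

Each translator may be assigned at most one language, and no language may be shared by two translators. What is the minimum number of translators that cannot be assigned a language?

0

A valid assignment of size 7: translator 1–language E, translator 2–language C, translator 3–language D, translator 4–language B, translator 5–language A, translator 6–language G, translator 7–language F.
This saturates every translator, so 7 is the maximum.
That matches 7 of the 7, leaving 0 unmatched; no matching can do better.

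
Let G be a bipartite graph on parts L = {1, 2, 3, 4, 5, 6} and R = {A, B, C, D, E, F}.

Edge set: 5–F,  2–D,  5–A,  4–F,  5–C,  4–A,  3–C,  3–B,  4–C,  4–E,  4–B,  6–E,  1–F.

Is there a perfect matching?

Yes

One maximum matching: 1–F, 2–D, 3–B, 4–A, 5–C, 6–E.
All 6 left vertices are covered.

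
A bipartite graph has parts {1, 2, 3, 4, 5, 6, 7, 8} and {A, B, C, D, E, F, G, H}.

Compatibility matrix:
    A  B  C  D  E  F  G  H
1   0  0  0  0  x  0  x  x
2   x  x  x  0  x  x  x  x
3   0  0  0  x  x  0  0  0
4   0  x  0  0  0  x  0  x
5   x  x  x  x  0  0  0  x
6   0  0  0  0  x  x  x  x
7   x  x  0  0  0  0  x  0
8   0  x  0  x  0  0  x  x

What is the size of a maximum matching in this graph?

One maximum matching: 1→E, 2→A, 3→D, 4→F, 5→C, 6→H, 7→G, 8→B.
This saturates every left vertex, so 8 is the maximum.

8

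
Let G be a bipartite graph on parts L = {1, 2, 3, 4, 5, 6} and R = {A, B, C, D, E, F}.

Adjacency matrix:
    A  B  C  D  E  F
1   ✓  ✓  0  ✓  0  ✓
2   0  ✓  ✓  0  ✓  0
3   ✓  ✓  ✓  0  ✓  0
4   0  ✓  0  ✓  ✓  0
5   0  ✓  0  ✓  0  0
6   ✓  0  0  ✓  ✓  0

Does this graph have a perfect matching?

One maximum matching: 1-F, 2-C, 3-A, 4-B, 5-D, 6-E.
Every left vertex is matched, so this is a perfect matching.

Yes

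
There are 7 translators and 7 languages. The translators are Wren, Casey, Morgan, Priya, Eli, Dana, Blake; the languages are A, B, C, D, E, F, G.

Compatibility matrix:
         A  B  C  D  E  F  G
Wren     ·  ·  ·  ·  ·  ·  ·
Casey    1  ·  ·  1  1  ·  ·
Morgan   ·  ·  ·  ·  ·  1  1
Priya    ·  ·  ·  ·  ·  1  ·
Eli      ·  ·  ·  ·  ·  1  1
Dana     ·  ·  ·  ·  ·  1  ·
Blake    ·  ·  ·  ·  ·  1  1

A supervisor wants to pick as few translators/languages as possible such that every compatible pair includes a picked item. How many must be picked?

{Casey, F, G} is a vertex cover of size 3: every edge has an endpoint in this set.
No smaller cover exists because Casey–E, Morgan–G, Priya–F is a matching of size 3, and a cover must include an endpoint of each of these disjoint edges (König's theorem).

3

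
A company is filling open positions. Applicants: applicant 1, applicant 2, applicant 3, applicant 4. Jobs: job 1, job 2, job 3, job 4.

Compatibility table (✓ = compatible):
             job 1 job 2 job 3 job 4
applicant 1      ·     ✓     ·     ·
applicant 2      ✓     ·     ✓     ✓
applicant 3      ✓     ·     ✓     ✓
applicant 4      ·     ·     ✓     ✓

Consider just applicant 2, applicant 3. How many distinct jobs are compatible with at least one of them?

The union of neighbours of {applicant 2, applicant 3} is {job 1, job 3, job 4}, which has 3 elements.
Since |N(S)| = 3 ≥ |S| = 2, Hall's condition holds for this subset.

3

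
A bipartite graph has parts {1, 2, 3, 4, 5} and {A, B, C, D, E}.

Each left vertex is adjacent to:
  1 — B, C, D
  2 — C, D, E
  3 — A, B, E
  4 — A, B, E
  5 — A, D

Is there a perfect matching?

For example, pair 1→B, 2→C, 3→A, 4→E, 5→D.
Every left vertex is matched, so this is a perfect matching.

Yes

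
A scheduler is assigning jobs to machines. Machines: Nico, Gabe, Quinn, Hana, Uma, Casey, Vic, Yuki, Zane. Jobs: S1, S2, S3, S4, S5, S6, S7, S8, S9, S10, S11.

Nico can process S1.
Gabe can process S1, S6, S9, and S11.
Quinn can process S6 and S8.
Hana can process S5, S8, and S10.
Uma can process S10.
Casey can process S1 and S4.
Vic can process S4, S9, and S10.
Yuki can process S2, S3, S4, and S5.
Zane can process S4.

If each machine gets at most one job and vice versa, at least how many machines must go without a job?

One maximum matching: Nico–S1, Gabe–S6, Quinn–S8, Hana–S5, Uma–S10, Casey–S4, Vic–S9, Yuki–S2.
The set {Nico, Casey, Zane} has only 2 neighbours ({S1, S4}), so by Hall's theorem at most 8 of the 9 machines can be matched.
That matches 8 of the 9, leaving 1 unmatched; no matching can do better.

1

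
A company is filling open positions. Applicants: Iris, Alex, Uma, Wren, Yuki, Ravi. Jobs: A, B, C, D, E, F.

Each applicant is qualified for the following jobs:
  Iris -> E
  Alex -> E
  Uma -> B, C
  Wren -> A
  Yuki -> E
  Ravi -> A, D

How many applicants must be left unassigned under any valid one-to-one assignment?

2

For example, pair Iris→E, Uma→B, Wren→A, Ravi→D.
The set {Iris, Alex, Yuki} has only 1 neighbour ({E}), so by Hall's theorem at most 4 of the 6 applicants can be matched.
That matches 4 of the 6, leaving 2 unmatched; no matching can do better.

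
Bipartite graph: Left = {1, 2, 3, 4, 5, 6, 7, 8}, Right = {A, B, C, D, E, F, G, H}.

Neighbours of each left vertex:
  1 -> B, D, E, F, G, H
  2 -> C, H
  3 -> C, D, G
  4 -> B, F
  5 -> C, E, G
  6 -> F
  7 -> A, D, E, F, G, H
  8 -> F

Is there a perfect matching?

No

The set {6, 8} has only 1 neighbour ({F}), so by Hall's theorem at most 7 of the 8 left vertices can be matched.
Hence no matching covers every left vertex.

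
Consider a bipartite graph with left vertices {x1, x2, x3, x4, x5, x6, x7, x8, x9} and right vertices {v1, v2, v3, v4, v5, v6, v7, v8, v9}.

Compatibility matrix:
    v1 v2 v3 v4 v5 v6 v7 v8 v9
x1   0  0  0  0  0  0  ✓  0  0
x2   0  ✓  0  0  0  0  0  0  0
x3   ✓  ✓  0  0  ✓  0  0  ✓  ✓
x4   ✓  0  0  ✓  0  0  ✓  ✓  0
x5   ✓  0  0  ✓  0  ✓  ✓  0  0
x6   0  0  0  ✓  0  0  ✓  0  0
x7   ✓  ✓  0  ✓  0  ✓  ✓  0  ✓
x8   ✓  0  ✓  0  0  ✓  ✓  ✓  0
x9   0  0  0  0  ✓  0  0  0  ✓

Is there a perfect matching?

Yes

A valid assignment of size 9: x1–v7, x2–v2, x3–v5, x4–v8, x5–v1, x6–v4, x7–v6, x8–v3, x9–v9.
Every left vertex is matched, so this is a perfect matching.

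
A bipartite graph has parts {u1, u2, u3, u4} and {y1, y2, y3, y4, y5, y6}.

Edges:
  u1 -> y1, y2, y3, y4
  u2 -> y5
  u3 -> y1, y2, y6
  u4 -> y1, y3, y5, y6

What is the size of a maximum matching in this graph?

For example, pair u1-y1, u2-y5, u3-y2, u4-y3.
This saturates every left vertex, so 4 is the maximum.

4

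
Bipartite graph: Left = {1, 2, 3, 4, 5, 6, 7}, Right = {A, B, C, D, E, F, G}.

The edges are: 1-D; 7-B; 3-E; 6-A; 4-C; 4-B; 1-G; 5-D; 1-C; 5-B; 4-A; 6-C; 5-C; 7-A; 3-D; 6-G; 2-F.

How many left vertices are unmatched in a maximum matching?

A valid assignment of size 7: 1-G, 2-F, 3-E, 4-C, 5-D, 6-A, 7-B.
This saturates every left vertex, so 7 is the maximum.
That matches 7 of the 7, leaving 0 unmatched; no matching can do better.

0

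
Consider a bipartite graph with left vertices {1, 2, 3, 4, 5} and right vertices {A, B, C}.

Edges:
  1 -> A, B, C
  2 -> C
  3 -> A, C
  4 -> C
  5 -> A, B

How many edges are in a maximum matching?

A valid assignment of size 3: 1→B, 2→C, 3→A.
The set {1, 2, 3, 4, 5} has only 3 neighbours ({A, B, C}), so by Hall's theorem at most 3 of the 5 left vertices can be matched.

3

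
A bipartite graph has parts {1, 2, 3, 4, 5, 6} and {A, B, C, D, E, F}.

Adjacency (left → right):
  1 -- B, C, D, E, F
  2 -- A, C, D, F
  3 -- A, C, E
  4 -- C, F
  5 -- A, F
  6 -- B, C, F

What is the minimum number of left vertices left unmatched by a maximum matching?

A valid assignment of size 6: 1-E, 2-D, 3-C, 4-F, 5-A, 6-B.
This saturates every left vertex, so 6 is the maximum.
That matches 6 of the 6, leaving 0 unmatched; no matching can do better.

0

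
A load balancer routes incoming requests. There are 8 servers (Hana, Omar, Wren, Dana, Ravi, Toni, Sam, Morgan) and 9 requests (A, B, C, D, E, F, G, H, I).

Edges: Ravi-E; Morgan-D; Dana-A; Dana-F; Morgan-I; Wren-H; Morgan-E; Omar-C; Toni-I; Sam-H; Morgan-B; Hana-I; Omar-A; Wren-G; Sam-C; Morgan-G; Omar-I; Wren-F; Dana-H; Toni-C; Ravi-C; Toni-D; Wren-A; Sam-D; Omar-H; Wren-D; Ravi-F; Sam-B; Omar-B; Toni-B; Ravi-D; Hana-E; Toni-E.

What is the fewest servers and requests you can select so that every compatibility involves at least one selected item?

8

The 8 edges Hana–I, Omar–H, Wren–A, Dana–F, Ravi–C, Toni–E, Sam–B, Morgan–G form a matching, so any vertex cover needs at least 8 vertices (one per matched edge).
Conversely {Hana, Omar, Wren, Dana, Ravi, Toni, Sam, Morgan} meets every edge and has exactly 8 vertices, so 8 is optimal.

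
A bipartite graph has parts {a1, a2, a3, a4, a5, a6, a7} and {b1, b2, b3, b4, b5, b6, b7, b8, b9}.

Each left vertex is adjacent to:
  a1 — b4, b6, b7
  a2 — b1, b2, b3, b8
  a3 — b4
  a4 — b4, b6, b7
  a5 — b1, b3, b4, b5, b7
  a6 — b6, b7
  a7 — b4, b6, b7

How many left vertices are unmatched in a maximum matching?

For example, pair a1→b7, a2→b3, a3→b4, a4→b6, a5→b1.
The set {a1, a3, a4, a6, a7} has only 3 neighbours ({b4, b6, b7}), so by Hall's theorem at most 5 of the 7 left vertices can be matched.
That matches 5 of the 7, leaving 2 unmatched; no matching can do better.

2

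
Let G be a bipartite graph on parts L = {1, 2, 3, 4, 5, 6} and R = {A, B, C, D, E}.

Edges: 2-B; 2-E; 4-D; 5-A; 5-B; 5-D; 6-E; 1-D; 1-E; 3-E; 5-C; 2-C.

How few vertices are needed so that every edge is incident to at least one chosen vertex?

{2, 5, D, E} is a vertex cover of size 4: every edge has an endpoint in this set.
No smaller cover exists because 1–D, 2–C, 3–E, 5–B is a matching of size 4, and a cover must include an endpoint of each of these disjoint edges (König's theorem).

4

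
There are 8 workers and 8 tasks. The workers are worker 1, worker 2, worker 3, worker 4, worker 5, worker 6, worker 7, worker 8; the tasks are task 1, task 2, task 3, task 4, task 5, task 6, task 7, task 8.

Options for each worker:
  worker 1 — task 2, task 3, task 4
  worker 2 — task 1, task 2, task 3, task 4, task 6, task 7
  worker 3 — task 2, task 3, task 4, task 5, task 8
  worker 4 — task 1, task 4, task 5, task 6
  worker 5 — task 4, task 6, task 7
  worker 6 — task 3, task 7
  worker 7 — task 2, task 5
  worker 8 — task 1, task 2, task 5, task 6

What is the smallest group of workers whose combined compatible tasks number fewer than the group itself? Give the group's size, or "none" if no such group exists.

A matching saturating every worker exists, for instance worker 1→task 4, worker 2→task 1, worker 3→task 8, worker 4→task 6, worker 5→task 7, worker 6→task 3, worker 7→task 5, worker 8→task 2.
By Hall's marriage theorem, this means |N(S)| ≥ |S| for every subset S, so no violating subset exists.

none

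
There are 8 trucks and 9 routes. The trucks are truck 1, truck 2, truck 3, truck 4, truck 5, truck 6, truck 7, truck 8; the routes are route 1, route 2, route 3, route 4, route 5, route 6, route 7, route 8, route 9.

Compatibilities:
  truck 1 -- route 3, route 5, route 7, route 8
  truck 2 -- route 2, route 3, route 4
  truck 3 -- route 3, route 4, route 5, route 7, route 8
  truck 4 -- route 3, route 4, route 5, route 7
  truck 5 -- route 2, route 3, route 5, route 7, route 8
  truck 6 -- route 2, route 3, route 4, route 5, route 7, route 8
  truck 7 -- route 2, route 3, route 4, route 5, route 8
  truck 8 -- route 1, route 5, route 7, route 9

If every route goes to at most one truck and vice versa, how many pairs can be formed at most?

A valid assignment of size 7: truck 1–route 3, truck 2–route 2, truck 3–route 5, truck 4–route 7, truck 5–route 8, truck 6–route 4, truck 8–route 9.
The set {truck 1, truck 2, truck 3, truck 4, truck 5, truck 6, truck 7} has only 6 neighbours ({route 2, route 3, route 4, route 5, route 7, route 8}), so by Hall's theorem at most 7 of the 8 trucks can be matched.

7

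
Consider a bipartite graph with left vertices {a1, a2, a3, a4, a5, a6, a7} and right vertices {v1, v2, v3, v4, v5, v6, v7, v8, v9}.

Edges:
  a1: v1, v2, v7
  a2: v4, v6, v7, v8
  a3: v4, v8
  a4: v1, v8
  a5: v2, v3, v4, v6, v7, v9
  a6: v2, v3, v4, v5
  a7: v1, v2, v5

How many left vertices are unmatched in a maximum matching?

0

For example, pair a1–v7, a2–v6, a3–v8, a4–v1, a5–v3, a6–v4, a7–v2.
All 7 left vertices are matched, so no larger matching exists.
That matches 7 of the 7, leaving 0 unmatched; no matching can do better.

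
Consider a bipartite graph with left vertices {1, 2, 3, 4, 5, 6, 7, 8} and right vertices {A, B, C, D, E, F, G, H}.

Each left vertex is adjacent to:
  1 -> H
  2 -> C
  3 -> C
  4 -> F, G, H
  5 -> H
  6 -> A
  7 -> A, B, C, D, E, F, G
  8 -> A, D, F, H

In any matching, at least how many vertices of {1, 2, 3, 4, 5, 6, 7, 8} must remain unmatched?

A valid assignment of size 6: 1-H, 2-C, 4-G, 6-A, 7-E, 8-F.
The set {1, 2, 3, 5} has only 2 neighbours ({C, H}), so by Hall's theorem at most 6 of the 8 left vertices can be matched.
That matches 6 of the 8, leaving 2 unmatched; no matching can do better.

2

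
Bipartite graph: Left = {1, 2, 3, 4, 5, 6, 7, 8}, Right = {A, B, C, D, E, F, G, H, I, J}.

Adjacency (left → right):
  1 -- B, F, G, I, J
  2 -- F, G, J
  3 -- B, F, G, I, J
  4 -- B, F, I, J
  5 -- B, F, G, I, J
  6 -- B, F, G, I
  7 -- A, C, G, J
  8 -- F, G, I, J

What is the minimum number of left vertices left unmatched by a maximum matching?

2

For example, pair 1-G, 2-F, 3-B, 4-I, 5-J, 7-C.
The set {1, 2, 3, 4, 5, 6, 8} has only 5 neighbours ({B, F, G, I, J}), so by Hall's theorem at most 6 of the 8 left vertices can be matched.
That matches 6 of the 8, leaving 2 unmatched; no matching can do better.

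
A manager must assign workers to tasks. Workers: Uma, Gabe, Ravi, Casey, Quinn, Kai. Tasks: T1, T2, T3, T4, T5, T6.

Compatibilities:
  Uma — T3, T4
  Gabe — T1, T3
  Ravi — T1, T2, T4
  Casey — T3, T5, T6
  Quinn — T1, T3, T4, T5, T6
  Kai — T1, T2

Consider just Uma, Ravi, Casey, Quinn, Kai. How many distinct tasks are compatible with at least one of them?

6

The union of neighbours of {Uma, Ravi, Casey, Quinn, Kai} is {T1, T2, T3, T4, T5, T6}, which has 6 elements.
Since |N(S)| = 6 ≥ |S| = 5, Hall's condition holds for this subset.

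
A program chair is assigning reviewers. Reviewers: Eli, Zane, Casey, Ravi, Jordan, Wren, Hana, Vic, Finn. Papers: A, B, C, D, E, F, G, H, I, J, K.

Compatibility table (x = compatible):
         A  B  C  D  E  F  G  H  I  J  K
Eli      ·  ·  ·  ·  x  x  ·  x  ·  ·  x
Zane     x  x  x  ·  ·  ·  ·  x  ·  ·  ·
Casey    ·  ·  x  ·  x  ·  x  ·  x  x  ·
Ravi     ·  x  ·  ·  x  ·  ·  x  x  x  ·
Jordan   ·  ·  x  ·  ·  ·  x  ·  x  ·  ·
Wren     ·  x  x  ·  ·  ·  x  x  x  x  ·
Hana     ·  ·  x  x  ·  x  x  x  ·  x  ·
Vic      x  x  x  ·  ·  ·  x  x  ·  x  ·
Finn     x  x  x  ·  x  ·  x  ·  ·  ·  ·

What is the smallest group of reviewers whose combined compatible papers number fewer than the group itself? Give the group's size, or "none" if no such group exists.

none

A matching saturating every reviewer exists, for instance Eli→F, Zane→B, Casey→I, Ravi→E, Jordan→C, Wren→H, Hana→J, Vic→A, Finn→G.
By Hall's marriage theorem, this means |N(S)| ≥ |S| for every subset S, so no violating subset exists.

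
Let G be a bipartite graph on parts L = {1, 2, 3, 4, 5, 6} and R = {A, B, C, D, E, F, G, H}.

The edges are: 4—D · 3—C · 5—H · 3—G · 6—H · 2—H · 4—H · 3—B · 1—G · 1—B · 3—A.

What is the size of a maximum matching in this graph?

4

One maximum matching: 1–G, 2–H, 3–B, 4–D.
The set {2, 5, 6} has only 1 neighbour ({H}), so by Hall's theorem at most 4 of the 6 left vertices can be matched.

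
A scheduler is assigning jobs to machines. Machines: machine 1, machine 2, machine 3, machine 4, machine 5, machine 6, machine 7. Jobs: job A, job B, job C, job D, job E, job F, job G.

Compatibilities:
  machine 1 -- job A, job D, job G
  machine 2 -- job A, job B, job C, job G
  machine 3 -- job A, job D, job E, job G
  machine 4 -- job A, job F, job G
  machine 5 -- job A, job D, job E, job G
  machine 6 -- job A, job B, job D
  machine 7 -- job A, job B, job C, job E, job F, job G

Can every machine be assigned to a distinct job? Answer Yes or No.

For example, pair machine 1-job D, machine 2-job C, machine 3-job E, machine 4-job A, machine 5-job G, machine 6-job B, machine 7-job F.
Every machine is matched, so this is a perfect matching.

Yes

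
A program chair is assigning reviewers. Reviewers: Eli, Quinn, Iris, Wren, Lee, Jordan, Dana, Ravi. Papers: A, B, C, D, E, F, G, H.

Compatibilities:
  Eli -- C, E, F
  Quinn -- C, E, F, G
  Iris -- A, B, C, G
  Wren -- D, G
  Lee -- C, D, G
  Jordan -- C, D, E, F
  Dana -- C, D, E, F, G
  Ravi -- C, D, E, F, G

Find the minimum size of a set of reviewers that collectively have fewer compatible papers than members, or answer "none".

Take S = {Eli, Quinn, Wren, Lee, Jordan, Dana}. Its neighbourhood is {C, D, E, F, G}, so |N(S)| = 5 < |S| = 6.
Every subset of size less than 6 has at least as many neighbours as members, so 6 is the minimum.

6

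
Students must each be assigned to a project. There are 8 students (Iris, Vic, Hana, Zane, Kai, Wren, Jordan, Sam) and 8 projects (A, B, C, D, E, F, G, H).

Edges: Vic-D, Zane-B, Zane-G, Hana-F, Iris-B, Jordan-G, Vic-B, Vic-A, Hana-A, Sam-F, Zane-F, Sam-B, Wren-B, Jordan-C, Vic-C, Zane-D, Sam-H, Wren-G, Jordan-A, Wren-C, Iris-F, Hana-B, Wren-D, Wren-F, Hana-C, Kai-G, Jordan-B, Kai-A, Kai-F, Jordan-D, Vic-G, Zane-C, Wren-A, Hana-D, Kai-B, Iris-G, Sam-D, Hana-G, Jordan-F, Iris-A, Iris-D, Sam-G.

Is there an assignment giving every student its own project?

The set {Iris, Vic, Hana, Zane, Kai, Wren, Jordan} has only 6 neighbours ({A, B, C, D, F, G}), so by Hall's theorem at most 7 of the 8 students can be matched.
Hence no matching covers every student.

No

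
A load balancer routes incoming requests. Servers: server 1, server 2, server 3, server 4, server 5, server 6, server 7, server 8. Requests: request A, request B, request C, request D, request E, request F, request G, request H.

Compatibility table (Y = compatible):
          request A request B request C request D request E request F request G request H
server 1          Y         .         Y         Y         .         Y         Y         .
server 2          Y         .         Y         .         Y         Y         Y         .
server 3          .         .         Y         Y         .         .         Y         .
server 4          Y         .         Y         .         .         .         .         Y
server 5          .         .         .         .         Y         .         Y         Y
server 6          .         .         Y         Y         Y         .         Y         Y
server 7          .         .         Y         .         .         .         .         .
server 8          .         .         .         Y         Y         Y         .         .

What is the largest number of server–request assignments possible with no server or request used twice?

7

For example, pair server 1-request F, server 2-request A, server 3-request D, server 4-request H, server 5-request G, server 6-request E, server 7-request C.
The set {server 1, server 2, server 3, server 4, server 5, server 6, server 7, server 8} has only 7 neighbours ({request A, request C, request D, request E, request F, request G, request H}), so by Hall's theorem at most 7 of the 8 servers can be matched.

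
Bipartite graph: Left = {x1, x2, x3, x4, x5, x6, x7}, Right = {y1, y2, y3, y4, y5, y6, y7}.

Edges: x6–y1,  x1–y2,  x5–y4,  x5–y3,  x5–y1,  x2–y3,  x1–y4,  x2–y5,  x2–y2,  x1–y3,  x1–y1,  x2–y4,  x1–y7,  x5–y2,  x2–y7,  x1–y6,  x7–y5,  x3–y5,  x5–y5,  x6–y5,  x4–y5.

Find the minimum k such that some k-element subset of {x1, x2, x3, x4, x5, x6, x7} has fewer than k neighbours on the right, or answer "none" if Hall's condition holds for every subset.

2

Take S = {x3, x4}. Its neighbourhood is {y5}, so |N(S)| = 1 < |S| = 2.
No single vertex violates Hall's condition since each has at least one neighbour, so 2 is the minimum.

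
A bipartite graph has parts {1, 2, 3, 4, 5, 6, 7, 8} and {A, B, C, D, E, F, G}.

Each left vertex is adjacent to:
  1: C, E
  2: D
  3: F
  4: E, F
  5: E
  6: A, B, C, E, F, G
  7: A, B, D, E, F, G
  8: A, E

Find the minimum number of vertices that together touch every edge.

{1, 2, 6, 7, 8, E, F} is a vertex cover of size 7: every edge has an endpoint in this set.
No smaller cover exists because 1–C, 2–D, 3–F, 4–E, 6–G, 7–B, 8–A is a matching of size 7, and a cover must include an endpoint of each of these disjoint edges (König's theorem).

7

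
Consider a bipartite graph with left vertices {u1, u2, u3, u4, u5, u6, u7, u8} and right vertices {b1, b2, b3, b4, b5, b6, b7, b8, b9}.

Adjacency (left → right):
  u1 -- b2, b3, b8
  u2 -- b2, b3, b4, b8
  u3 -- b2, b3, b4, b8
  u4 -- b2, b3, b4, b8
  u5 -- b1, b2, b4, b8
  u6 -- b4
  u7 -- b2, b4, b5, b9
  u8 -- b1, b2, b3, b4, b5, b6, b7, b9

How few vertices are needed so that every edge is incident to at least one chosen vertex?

{u5, u7, u8, b2, b3, b4, b8} is a vertex cover of size 7: every edge has an endpoint in this set.
No smaller cover exists because u1–b2, u2–b4, u3–b8, u4–b3, u5–b1, u7–b5, u8–b7 is a matching of size 7, and a cover must include an endpoint of each of these disjoint edges (König's theorem).

7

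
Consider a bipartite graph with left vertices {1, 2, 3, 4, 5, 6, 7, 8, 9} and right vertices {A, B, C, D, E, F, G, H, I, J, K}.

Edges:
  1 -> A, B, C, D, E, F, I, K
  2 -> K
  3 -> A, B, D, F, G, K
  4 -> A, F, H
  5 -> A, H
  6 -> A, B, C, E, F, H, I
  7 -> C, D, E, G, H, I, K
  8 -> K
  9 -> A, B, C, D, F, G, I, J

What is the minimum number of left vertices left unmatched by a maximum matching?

1

One maximum matching: 1-B, 2-K, 3-A, 4-F, 5-H, 6-E, 7-G, 9-J.
The set {2, 8} has only 1 neighbour ({K}), so by Hall's theorem at most 8 of the 9 left vertices can be matched.
That matches 8 of the 9, leaving 1 unmatched; no matching can do better.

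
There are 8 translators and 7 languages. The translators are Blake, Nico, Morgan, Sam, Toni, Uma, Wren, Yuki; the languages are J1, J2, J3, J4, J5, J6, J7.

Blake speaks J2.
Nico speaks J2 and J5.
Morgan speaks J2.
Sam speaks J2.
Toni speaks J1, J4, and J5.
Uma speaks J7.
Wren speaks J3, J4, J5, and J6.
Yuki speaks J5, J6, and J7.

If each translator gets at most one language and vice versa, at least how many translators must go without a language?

For example, pair Blake-J2, Nico-J5, Toni-J1, Uma-J7, Wren-J3, Yuki-J6.
The set {Blake, Morgan, Sam} has only 1 neighbour ({J2}), so by Hall's theorem at most 6 of the 8 translators can be matched.
That matches 6 of the 8, leaving 2 unmatched; no matching can do better.

2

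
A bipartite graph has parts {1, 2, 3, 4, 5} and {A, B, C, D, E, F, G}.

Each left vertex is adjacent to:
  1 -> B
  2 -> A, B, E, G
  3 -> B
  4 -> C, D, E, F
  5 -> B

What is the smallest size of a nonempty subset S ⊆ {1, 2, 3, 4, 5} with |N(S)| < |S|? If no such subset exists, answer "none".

2

Take S = {1, 3}. Its neighbourhood is {B}, so |N(S)| = 1 < |S| = 2.
No single vertex violates Hall's condition since each has at least one neighbour, so 2 is the minimum.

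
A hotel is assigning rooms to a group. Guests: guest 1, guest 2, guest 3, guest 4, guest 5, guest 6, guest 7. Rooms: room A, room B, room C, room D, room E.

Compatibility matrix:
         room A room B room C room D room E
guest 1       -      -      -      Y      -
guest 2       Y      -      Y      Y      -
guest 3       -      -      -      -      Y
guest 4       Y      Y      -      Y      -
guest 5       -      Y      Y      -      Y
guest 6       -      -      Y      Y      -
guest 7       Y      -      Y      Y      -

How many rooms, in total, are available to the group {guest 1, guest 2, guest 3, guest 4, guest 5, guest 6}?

The union of neighbours of {guest 1, guest 2, guest 3, guest 4, guest 5, guest 6} is {room A, room B, room C, room D, room E}, which has 5 elements.
Since |N(S)| = 5 < |S| = 6, Hall's condition fails for this subset.

5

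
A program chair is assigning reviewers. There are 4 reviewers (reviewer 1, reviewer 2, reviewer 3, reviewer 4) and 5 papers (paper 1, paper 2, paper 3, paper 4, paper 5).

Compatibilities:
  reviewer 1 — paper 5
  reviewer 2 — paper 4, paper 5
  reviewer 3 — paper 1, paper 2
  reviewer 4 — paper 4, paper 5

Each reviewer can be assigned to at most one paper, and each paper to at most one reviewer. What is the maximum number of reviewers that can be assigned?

3

One maximum matching: reviewer 1-paper 5, reviewer 2-paper 4, reviewer 3-paper 1.
The set {reviewer 1, reviewer 2, reviewer 4} has only 2 neighbours ({paper 4, paper 5}), so by Hall's theorem at most 3 of the 4 reviewers can be matched.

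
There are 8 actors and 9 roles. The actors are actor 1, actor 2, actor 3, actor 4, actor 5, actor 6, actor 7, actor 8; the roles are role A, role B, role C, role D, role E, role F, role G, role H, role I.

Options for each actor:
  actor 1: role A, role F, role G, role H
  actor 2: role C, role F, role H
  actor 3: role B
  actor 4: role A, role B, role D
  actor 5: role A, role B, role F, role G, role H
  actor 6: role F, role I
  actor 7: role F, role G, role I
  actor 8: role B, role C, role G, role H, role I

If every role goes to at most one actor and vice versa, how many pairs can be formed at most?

For example, pair actor 1→role H, actor 2→role C, actor 3→role B, actor 4→role D, actor 5→role A, actor 6→role I, actor 7→role F, actor 8→role G.
This saturates every actor, so 8 is the maximum.

8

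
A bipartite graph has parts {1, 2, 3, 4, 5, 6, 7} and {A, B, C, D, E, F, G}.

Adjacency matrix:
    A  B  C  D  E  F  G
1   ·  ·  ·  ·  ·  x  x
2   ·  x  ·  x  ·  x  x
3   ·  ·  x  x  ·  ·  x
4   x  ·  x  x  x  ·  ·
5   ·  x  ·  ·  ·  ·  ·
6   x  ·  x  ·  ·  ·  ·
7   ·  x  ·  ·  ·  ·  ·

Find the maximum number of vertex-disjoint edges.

A valid assignment of size 6: 1→F, 2→D, 3→G, 4→E, 5→B, 6→C.
The set {5, 7} has only 1 neighbour ({B}), so by Hall's theorem at most 6 of the 7 left vertices can be matched.

6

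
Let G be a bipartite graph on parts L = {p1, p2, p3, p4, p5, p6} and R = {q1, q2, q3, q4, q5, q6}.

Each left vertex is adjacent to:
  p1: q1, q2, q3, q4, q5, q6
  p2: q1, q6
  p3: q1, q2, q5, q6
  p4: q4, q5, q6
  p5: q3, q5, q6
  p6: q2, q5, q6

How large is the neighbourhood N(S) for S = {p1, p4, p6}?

The union of neighbours of {p1, p4, p6} is {q1, q2, q3, q4, q5, q6}, which has 6 elements.
Since |N(S)| = 6 ≥ |S| = 3, Hall's condition holds for this subset.

6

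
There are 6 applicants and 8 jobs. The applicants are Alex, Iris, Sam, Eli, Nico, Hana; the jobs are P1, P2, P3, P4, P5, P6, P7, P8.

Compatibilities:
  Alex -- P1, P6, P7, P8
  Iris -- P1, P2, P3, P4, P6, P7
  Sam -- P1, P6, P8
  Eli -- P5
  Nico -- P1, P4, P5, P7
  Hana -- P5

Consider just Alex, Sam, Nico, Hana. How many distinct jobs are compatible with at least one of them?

6

The union of neighbours of {Alex, Sam, Nico, Hana} is {P1, P4, P5, P6, P7, P8}, which has 6 elements.
Since |N(S)| = 6 ≥ |S| = 4, Hall's condition holds for this subset.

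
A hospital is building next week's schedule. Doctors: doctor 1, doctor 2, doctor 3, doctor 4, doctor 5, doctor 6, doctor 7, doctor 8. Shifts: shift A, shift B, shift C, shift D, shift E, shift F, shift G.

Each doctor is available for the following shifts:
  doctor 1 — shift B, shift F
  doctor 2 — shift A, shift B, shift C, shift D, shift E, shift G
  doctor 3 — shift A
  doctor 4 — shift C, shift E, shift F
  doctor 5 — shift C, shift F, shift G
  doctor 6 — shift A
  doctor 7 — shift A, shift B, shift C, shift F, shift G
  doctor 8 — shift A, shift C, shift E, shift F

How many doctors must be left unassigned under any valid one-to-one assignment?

A valid assignment of size 7: doctor 1→shift B, doctor 2→shift D, doctor 3→shift A, doctor 4→shift F, doctor 5→shift G, doctor 7→shift C, doctor 8→shift E.
The set {doctor 3, doctor 6} has only 1 neighbour ({shift A}), so by Hall's theorem at most 7 of the 8 doctors can be matched.
That matches 7 of the 8, leaving 1 unmatched; no matching can do better.

1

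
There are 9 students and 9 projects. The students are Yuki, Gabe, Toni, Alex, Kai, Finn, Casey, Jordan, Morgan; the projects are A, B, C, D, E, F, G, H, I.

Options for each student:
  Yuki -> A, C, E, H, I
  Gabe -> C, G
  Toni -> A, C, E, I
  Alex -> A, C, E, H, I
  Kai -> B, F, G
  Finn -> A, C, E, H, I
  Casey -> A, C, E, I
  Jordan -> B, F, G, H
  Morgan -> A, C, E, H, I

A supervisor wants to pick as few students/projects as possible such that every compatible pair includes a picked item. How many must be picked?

8

{Gabe, Kai, Jordan, A, C, E, H, I} is a vertex cover of size 8: every edge has an endpoint in this set.
No smaller cover exists because Yuki–C, Gabe–G, Toni–E, Alex–A, Kai–F, Finn–H, Casey–I, Jordan–B is a matching of size 8, and a cover must include an endpoint of each of these disjoint edges (König's theorem).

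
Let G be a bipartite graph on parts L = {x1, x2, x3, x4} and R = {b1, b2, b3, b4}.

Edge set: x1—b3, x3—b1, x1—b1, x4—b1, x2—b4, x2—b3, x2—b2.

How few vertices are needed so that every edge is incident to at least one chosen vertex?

3

A maximum matching has 3 edges (e.g. x1–b3, x2–b4, x3–b1).
By König's theorem the minimum vertex cover has the same size. One such cover is {x1, x2, b1}.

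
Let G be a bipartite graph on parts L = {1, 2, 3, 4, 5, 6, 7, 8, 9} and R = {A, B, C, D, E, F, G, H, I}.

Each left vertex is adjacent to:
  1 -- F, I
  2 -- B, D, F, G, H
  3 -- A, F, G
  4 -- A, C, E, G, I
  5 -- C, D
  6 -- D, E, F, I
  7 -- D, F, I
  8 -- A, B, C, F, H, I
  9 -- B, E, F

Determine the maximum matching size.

9

For example, pair 1→I, 2→H, 3→F, 4→G, 5→C, 6→E, 7→D, 8→A, 9→B.
All 9 left vertices are matched, so no larger matching exists.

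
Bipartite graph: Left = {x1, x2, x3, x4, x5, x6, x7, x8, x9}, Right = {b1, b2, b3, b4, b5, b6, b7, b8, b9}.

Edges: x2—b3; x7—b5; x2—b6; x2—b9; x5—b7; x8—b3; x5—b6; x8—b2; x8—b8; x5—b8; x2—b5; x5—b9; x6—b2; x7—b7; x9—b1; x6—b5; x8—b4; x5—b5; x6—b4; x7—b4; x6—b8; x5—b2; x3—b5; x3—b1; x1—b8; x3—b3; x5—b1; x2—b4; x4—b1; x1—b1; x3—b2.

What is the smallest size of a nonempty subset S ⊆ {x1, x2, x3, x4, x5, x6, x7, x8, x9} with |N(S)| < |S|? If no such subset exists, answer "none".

Take S = {x4, x9}. Its neighbourhood is {b1}, so |N(S)| = 1 < |S| = 2.
No single vertex violates Hall's condition since each has at least one neighbour, so 2 is the minimum.

2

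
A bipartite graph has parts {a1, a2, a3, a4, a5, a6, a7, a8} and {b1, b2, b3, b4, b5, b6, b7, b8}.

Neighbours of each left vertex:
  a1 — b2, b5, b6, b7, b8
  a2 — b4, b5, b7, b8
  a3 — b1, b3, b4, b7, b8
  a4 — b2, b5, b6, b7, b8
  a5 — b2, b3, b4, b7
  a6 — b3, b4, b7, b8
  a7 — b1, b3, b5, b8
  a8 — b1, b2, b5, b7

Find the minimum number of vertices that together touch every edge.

8

{a1, a2, a3, a4, a5, a6, a7, a8} is a vertex cover of size 8: every edge has an endpoint in this set.
No smaller cover exists because a1–b2, a2–b8, a3–b7, a4–b6, a5–b4, a6–b3, a7–b1, a8–b5 is a matching of size 8, and a cover must include an endpoint of each of these disjoint edges (König's theorem).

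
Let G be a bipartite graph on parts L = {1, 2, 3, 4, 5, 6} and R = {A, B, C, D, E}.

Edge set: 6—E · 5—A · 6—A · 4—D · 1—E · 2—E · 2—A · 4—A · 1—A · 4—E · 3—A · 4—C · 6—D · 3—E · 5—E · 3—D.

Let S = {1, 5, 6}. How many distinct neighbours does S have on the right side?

3

The union of neighbours of {1, 5, 6} is {A, D, E}, which has 3 elements.
Since |N(S)| = 3 ≥ |S| = 3, Hall's condition holds for this subset.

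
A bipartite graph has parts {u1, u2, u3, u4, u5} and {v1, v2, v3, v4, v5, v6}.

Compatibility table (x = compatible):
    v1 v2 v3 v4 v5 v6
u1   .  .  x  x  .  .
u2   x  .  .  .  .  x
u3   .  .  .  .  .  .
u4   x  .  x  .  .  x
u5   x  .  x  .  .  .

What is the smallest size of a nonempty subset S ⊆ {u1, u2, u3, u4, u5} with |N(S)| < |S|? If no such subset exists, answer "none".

1

Take S = {u3}. Its neighbourhood is {}, so |N(S)| = 0 < |S| = 1.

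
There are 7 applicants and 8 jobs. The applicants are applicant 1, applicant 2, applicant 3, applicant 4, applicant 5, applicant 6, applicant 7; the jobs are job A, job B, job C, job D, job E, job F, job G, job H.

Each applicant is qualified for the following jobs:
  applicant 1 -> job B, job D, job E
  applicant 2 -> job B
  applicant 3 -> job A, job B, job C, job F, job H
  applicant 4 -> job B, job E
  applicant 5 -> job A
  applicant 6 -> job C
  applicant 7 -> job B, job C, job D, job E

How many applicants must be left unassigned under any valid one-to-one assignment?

1

For example, pair applicant 1-job D, applicant 2-job B, applicant 3-job F, applicant 4-job E, applicant 5-job A, applicant 6-job C.
The set {applicant 1, applicant 2, applicant 4, applicant 6, applicant 7} has only 4 neighbours ({job B, job C, job D, job E}), so by Hall's theorem at most 6 of the 7 applicants can be matched.
That matches 6 of the 7, leaving 1 unmatched; no matching can do better.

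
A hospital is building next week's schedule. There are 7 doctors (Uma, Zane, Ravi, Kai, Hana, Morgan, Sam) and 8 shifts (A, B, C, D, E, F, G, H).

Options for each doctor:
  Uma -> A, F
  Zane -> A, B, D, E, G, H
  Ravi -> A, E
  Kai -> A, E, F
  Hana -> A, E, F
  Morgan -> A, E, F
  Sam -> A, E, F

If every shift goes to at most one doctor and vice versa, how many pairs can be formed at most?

4

A valid assignment of size 4: Uma–F, Zane–G, Ravi–A, Kai–E.
The set {Uma, Ravi, Kai, Hana, Morgan, Sam} has only 3 neighbours ({A, E, F}), so by Hall's theorem at most 4 of the 7 doctors can be matched.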